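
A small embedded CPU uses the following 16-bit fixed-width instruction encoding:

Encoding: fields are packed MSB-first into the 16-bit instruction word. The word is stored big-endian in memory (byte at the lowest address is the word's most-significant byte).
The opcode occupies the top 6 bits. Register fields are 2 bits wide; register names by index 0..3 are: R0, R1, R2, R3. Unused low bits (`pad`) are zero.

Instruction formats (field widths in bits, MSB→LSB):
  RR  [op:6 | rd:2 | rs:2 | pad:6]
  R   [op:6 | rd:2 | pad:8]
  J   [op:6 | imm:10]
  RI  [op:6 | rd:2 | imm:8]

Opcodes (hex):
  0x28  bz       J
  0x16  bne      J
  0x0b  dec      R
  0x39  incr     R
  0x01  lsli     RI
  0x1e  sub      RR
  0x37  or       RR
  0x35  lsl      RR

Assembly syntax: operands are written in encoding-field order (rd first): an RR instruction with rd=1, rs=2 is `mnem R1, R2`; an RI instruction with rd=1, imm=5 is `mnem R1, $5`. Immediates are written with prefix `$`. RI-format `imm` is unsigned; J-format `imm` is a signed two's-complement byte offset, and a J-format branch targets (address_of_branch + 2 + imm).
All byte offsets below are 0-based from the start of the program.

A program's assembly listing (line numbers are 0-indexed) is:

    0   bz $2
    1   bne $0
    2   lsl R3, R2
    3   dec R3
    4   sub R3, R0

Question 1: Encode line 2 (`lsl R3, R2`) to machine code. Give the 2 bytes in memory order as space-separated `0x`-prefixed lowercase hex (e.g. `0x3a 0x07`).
2. lsl fields op=0x35:6|rd=3:2|rs=2:2|pad=0:6 → word d780h → d7 80

0xd7 0x80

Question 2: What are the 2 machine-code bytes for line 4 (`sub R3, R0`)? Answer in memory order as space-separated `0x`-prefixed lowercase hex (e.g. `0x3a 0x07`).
line 4 (sub): pack op=0x1e:6|rd=3:2|rs=0:2|pad=0:6 = 0x7b00; big→ 7b 00

0x7b 0x00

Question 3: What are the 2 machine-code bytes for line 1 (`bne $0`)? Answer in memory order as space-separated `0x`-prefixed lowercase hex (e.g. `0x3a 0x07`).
1. bne fields op=0x16:6|imm=0:10 → word 5800h → 58 00

0x58 0x00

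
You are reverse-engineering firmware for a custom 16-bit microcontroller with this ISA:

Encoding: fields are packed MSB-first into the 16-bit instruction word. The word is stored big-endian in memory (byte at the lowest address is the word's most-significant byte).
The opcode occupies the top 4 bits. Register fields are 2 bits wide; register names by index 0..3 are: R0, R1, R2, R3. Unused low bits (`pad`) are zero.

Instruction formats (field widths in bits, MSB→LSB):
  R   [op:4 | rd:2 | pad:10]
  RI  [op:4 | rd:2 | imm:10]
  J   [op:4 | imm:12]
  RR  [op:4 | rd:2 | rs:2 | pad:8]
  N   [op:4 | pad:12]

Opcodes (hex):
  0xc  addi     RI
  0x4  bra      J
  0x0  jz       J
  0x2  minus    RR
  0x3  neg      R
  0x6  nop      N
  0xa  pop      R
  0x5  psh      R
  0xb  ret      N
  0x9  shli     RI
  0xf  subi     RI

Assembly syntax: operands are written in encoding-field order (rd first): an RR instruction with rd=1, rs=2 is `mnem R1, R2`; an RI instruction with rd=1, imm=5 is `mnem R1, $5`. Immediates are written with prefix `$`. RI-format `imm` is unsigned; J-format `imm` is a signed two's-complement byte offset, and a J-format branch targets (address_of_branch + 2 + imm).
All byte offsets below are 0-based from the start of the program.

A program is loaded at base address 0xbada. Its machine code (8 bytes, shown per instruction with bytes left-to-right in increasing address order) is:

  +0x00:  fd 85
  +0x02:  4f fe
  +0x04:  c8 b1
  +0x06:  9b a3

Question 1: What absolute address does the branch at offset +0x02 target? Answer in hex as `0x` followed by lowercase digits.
off 0x02: read 4f fe as big → 0x4ffe
  op=0x4ffe>>12=0x4 ⇒ bra (J)
  [11:0] imm=4094 (s12→-2) = $-2
  target = base 0xbada + off 0x02 + 2 + imm -2 = 0xbadc

0xbadc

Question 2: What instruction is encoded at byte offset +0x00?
subi R3, $389

off 0x00: read fd 85 as big → 0xfd85
  op=0xfd85>>12=0xf ⇒ subi (RI)
  rd: (w>>10)&0x3=0x3 → R3
  imm: (w>>0)&0x3ff=0x185 → $389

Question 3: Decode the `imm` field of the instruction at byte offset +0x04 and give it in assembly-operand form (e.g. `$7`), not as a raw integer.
$177

@+04  big-endian(c8 b1) = 0xc8b1
  top 4b → 0xc → addi [RI]
  rd: (w>>10)&0x3=0x2 → R2
  imm: (w>>0)&0x3ff=0xb1 → $177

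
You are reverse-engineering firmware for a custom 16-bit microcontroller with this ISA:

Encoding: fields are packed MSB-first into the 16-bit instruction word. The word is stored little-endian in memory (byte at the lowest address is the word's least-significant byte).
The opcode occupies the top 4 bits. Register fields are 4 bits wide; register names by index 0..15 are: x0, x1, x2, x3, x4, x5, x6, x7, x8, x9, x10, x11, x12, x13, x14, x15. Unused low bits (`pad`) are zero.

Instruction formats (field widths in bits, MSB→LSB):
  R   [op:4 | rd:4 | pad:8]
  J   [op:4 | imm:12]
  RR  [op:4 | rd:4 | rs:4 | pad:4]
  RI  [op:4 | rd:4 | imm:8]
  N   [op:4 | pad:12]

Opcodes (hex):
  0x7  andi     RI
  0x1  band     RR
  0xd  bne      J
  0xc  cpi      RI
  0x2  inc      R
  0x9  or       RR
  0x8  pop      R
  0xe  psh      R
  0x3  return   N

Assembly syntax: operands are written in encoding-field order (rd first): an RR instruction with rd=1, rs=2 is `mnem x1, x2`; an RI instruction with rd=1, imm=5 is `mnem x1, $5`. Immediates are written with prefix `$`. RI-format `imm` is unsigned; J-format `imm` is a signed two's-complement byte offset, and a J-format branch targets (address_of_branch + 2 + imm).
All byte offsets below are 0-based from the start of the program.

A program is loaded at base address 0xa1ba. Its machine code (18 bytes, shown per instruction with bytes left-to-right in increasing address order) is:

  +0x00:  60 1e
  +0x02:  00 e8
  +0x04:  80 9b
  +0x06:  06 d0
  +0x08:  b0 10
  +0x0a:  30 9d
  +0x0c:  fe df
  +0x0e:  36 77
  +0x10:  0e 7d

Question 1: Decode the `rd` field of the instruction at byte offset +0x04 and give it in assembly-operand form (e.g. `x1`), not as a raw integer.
+0x04: 80 9b ⇒ word 0x9b80 (little)
  top 4b → 0x9 → or [RR]
  [11:8] rd=11 = x11
  [7:4] rs=8 = x8

x11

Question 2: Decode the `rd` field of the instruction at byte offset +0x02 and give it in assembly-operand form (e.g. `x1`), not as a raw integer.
@+02  little-endian(00 e8) = 0xe800
  top 4b → 0xe → psh [R]
  rd: (w>>8)&0xf=0x8 → x8

x8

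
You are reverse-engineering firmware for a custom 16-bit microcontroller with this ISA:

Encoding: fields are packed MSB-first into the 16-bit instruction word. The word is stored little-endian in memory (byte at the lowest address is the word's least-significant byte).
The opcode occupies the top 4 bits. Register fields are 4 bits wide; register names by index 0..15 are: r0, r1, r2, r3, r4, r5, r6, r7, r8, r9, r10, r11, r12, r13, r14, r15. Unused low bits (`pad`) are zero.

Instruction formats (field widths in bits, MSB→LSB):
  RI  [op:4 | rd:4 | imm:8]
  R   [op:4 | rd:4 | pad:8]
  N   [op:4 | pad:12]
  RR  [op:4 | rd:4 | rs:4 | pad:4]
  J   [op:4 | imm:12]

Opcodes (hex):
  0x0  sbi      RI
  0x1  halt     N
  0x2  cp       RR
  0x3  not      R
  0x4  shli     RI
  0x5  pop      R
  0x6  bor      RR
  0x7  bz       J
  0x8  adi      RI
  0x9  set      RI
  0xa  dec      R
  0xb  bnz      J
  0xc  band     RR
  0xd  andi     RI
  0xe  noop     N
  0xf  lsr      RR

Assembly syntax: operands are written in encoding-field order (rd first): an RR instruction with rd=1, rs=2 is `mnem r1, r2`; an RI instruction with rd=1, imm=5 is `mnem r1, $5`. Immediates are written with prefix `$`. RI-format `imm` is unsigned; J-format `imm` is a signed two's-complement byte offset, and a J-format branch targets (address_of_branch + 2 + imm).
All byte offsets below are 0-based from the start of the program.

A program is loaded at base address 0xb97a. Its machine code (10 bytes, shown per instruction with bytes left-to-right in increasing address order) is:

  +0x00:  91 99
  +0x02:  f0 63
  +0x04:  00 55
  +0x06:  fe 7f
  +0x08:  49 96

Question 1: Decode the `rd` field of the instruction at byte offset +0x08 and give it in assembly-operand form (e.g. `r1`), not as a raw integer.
off 0x08: read 49 96 as little → 0x9649
  top 4b → 0x9 → set [RI]
  rd@[11:8]=0x6 ⇒ r6
  imm@[7:0]=0x49 ⇒ $73

r6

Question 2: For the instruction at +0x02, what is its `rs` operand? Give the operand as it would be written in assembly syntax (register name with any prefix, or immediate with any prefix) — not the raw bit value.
+0x02: f0 63 ⇒ word 0x63f0 (little)
  opcode bits[15:12]=0x6: bor/RR
  rd@[11:8]=0x3 ⇒ r3
  rs@[7:4]=0xf ⇒ r15

r15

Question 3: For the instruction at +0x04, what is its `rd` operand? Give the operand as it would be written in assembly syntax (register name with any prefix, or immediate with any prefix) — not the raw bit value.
@+04  little-endian(00 55) = 0x5500
  top 4b → 0x5 → pop [R]
  [11:8] rd=5 = r5

r5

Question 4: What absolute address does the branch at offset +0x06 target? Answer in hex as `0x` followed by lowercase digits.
@+06  little-endian(fe 7f) = 0x7ffe
  op=0x7ffe>>12=0x7 ⇒ bz (J)
  imm@[11:0]=0xffe (s12→-2) ⇒ $-2
  target = base 0xb97a + off 0x06 + 2 + imm -2 = 0xb980

0xb980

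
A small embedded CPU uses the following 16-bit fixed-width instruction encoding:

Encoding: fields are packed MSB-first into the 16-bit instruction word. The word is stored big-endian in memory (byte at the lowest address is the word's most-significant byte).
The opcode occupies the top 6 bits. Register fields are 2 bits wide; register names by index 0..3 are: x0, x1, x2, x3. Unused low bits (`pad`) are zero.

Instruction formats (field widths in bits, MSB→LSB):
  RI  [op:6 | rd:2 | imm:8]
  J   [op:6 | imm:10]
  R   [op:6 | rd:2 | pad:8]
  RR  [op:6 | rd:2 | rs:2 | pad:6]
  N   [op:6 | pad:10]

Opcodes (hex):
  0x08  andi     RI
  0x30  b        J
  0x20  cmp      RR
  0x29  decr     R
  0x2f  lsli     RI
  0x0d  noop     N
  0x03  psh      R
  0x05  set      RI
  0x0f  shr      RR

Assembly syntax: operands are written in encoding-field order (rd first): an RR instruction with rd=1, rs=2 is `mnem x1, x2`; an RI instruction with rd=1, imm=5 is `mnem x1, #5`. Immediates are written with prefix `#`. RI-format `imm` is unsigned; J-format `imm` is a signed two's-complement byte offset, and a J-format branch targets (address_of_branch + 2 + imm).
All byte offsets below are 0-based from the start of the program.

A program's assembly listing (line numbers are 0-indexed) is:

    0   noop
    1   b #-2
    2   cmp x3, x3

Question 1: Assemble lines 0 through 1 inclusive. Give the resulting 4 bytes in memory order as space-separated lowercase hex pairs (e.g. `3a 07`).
34 00 c3 fe

L0: noop op=0xd:6|pad=0:10 ⇒ 0x3400 ⇒ big 34 00
L1: b op=0x30:6|imm=-2:10 ⇒ 0xc3fe ⇒ big c3 fe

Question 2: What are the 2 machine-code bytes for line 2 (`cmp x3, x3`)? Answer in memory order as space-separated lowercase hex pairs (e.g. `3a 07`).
L2: cmp op=0x20:6|rd=3:2|rs=3:2|pad=0:6 ⇒ 0x83c0 ⇒ big 83 c0

83 c0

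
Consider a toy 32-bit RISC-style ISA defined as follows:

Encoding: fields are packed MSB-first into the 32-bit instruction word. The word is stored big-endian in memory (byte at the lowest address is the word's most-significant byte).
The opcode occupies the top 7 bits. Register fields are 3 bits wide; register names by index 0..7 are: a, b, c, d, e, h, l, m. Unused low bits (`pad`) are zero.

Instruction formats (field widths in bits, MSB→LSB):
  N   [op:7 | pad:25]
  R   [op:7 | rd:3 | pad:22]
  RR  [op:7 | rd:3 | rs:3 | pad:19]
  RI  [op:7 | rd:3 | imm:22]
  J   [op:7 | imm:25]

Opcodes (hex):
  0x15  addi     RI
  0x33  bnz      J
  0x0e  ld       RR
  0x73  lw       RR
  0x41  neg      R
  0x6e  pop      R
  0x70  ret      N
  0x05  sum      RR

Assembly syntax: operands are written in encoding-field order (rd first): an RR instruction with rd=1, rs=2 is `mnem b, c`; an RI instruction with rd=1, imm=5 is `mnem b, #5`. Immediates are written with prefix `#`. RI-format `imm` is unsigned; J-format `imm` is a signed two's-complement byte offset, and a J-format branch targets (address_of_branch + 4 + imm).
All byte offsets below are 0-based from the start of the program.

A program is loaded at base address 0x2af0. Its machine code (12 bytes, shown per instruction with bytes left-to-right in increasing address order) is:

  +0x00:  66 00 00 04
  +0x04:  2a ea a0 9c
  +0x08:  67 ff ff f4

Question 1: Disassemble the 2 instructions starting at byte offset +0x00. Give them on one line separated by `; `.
bnz #4; addi d, #2793628

+0x00: 66 00 00 04 ⇒ word 0x66000004 (big)
  opcode bits[31:25]=0x33: bnz/J
  [24:0] imm=4 = #4
+0x04: 2a ea a0 9c ⇒ word 0x2aeaa09c (big)
  opcode bits[31:25]=0x15: addi/RI
  [24:22] rd=3 = d
  [21:0] imm=2793628 = #2793628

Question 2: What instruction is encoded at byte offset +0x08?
+0x08: 67 ff ff f4 ⇒ word 0x67fffff4 (big)
  op=0x67fffff4>>25=0x33 ⇒ bnz (J)
  imm@[24:0]=0x1fffff4 (s25→-12) ⇒ #-12

bnz #-12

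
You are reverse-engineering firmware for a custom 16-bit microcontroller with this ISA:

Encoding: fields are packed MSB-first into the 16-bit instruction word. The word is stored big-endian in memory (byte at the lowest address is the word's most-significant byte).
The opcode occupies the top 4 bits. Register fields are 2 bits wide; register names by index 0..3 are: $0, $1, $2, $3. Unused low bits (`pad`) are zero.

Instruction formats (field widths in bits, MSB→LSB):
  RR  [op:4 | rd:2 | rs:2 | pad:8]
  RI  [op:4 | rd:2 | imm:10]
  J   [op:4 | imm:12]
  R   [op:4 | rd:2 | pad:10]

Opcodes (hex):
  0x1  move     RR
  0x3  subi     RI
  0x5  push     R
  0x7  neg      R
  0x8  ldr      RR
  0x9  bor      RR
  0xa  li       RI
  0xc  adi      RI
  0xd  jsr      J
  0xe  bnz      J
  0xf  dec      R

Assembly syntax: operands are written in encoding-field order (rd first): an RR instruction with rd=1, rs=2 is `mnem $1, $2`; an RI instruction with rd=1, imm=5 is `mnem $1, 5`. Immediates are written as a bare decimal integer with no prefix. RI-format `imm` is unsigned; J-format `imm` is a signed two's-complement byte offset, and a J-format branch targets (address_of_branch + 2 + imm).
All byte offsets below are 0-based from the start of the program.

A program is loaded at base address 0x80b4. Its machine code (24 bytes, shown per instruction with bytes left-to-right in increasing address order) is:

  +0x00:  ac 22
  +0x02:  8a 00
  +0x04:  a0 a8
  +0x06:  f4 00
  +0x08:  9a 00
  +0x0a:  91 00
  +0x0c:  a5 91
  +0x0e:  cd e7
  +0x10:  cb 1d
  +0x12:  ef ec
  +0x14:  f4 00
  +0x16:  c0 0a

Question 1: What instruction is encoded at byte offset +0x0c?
[0c] a5 91 → 0xa591
  op=0xa591>>12=0xa ⇒ li (RI)
  rd: (w>>10)&0x3=0x1 → $1
  imm: (w>>0)&0x3ff=0x191 → 401

li $1, 401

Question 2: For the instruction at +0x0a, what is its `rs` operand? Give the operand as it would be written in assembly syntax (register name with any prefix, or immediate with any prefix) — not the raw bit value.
$1

[0a] 91 00 → 0x9100
  opcode bits[15:12]=0x9: bor/RR
  rd@[11:10]=0x0 ⇒ $0
  rs@[9:8]=0x1 ⇒ $1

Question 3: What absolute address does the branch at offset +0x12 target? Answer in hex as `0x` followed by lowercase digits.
[12] ef ec → 0xefec
  opcode bits[15:12]=0xe: bnz/J
  imm: (w>>0)&0xfff=0xfec (s12→-20) → -20
  target = base 0x80b4 + off 0x12 + 2 + imm -20 = 0x80b4

0x80b4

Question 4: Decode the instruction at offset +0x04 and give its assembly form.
li $0, 168

@+04  big-endian(a0 a8) = 0xa0a8
  op=0xa0a8>>12=0xa ⇒ li (RI)
  [11:10] rd=0 = $0
  [9:0] imm=168 = 168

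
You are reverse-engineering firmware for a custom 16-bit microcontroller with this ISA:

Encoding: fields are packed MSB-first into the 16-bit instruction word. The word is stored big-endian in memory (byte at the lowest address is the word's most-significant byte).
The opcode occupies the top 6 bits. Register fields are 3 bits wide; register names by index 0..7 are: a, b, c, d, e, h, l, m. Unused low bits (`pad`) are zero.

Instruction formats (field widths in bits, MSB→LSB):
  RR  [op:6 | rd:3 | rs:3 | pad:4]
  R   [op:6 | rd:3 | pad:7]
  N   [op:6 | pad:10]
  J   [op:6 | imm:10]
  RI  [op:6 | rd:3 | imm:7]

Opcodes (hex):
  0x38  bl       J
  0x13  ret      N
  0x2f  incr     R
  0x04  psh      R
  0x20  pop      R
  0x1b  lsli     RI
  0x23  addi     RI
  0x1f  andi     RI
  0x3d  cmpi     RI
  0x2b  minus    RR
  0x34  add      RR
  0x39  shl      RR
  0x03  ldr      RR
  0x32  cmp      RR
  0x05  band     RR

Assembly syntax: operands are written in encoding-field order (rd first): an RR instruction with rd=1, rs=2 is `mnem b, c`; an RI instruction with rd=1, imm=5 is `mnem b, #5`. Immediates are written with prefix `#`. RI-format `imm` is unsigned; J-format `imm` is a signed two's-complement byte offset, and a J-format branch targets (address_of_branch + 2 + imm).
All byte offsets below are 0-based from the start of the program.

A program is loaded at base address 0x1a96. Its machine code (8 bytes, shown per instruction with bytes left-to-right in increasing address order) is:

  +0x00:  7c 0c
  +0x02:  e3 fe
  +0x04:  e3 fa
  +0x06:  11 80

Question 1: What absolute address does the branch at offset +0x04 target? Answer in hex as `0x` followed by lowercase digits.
[04] e3 fa → 0xe3fa
  op=0xe3fa>>10=0x38 ⇒ bl (J)
  imm: (w>>0)&0x3ff=0x3fa (s10→-6) → #-6
  target = base 0x1a96 + off 0x04 + 2 + imm -6 = 0x1a96

0x1a96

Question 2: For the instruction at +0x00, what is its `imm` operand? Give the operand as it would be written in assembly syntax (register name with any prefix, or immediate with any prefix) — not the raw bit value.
@+00  big-endian(7c 0c) = 0x7c0c
  op=0x7c0c>>10=0x1f ⇒ andi (RI)
  rd@[9:7]=0x0 ⇒ a
  imm@[6:0]=0xc ⇒ #12

#12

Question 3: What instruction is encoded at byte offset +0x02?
+0x02: e3 fe ⇒ word 0xe3fe (big)
  op=0xe3fe>>10=0x38 ⇒ bl (J)
  [9:0] imm=1022 (s10→-2) = #-2

bl #-2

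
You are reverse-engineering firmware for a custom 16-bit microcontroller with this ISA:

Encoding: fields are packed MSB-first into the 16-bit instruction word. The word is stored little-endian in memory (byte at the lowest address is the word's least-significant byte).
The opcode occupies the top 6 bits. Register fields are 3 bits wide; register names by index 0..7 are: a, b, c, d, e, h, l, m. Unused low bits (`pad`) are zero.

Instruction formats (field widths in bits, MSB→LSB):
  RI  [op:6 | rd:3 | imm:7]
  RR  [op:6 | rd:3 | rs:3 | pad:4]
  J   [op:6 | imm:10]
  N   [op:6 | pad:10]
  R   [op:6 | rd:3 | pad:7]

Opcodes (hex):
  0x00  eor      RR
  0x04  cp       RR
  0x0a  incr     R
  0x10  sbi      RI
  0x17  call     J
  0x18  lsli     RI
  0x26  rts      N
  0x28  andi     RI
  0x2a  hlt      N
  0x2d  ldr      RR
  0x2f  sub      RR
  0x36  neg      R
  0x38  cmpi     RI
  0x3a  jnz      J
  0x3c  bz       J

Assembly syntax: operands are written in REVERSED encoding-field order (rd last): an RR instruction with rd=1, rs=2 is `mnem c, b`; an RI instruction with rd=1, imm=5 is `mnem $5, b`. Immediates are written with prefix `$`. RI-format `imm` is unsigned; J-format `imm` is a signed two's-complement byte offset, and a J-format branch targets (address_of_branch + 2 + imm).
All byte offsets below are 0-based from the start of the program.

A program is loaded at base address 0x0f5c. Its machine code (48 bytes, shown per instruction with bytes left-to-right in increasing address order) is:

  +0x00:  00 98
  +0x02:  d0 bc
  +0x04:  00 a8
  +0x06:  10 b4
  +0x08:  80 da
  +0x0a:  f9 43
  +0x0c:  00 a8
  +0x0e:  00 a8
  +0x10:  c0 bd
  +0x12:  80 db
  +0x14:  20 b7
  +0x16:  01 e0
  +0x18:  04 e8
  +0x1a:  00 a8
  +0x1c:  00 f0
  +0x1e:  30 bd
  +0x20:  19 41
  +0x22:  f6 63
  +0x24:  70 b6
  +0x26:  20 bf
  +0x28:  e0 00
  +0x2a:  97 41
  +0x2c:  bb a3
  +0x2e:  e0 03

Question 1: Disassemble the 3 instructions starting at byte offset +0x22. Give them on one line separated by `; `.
@+22  little-endian(f6 63) = 0x63f6
  opcode bits[15:10]=0x18: lsli/RI
  [9:7] rd=7 = m
  [6:0] imm=118 = $118
@+24  little-endian(70 b6) = 0xb670
  opcode bits[15:10]=0x2d: ldr/RR
  [9:7] rd=4 = e
  [6:4] rs=7 = m
@+26  little-endian(20 bf) = 0xbf20
  opcode bits[15:10]=0x2f: sub/RR
  [9:7] rd=6 = l
  [6:4] rs=2 = c

lsli $118, m; ldr m, e; sub c, l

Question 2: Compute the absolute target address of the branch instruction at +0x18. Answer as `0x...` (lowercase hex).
@+18  little-endian(04 e8) = 0xe804
  op=0xe804>>10=0x3a ⇒ jnz (J)
  [9:0] imm=4 = $4
  target = base 0x0f5c + off 0x18 + 2 + imm 4 = 0x0f7a

0x0f7a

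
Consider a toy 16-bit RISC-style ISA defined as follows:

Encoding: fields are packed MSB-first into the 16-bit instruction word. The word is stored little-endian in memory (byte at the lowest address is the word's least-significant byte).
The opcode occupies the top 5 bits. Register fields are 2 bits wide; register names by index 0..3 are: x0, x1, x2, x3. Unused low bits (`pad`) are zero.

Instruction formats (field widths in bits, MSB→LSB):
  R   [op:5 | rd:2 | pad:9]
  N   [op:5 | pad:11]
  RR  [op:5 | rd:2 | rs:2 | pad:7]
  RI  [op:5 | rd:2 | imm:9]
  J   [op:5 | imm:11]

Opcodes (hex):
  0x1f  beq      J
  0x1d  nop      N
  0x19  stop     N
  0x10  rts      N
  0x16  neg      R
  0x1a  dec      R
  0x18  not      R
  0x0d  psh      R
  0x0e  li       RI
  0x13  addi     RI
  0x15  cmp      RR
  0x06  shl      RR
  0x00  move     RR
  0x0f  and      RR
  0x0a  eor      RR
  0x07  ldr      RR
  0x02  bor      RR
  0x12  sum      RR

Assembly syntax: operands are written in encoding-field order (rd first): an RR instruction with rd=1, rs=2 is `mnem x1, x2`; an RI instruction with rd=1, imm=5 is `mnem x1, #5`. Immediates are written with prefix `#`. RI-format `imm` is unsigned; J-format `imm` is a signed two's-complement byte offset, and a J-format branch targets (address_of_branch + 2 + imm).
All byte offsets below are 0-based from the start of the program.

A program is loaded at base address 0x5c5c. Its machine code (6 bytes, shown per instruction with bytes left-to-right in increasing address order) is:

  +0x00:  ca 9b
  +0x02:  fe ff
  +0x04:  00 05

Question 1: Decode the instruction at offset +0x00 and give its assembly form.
[00] ca 9b → 0x9bca
  op=0x9bca>>11=0x13 ⇒ addi (RI)
  [10:9] rd=1 = x1
  [8:0] imm=458 = #458

addi x1, #458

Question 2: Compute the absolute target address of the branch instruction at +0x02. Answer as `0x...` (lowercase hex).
@+02  little-endian(fe ff) = 0xfffe
  opcode bits[15:11]=0x1f: beq/J
  [10:0] imm=2046 (s11→-2) = #-2
  target = base 0x5c5c + off 0x02 + 2 + imm -2 = 0x5c5e

0x5c5e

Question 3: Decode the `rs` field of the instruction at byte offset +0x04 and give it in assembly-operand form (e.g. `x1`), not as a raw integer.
x2

[04] 00 05 → 0x0500
  op=0x0500>>11=0x0 ⇒ move (RR)
  rd@[10:9]=0x2 ⇒ x2
  rs@[8:7]=0x2 ⇒ x2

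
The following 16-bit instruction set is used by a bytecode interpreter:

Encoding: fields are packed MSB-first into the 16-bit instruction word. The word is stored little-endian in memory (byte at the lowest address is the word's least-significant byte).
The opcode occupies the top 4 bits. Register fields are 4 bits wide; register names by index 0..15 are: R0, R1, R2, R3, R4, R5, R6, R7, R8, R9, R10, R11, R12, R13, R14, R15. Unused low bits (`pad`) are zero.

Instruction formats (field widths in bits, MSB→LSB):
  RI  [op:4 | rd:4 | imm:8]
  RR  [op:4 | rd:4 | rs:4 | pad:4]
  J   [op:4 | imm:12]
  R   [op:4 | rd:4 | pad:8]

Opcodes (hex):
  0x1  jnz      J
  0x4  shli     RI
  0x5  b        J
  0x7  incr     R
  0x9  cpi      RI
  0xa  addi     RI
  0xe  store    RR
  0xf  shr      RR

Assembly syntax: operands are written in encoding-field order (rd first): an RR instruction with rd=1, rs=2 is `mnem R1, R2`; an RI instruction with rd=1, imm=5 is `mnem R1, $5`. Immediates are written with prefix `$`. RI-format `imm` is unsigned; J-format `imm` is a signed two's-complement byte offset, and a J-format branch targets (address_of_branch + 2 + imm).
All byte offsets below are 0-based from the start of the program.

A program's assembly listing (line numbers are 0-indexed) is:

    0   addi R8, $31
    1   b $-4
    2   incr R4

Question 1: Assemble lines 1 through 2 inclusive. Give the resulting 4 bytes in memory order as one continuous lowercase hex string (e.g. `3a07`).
fc5f0074

line 1 (b): pack op=0x5:4|imm=-4:12 = 0x5ffc; little→ fc 5f
line 2 (incr): pack op=0x7:4|rd=4:4|pad=0:8 = 0x7400; little→ 00 74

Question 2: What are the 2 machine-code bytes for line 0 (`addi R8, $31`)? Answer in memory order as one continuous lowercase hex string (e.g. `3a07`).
L0: addi op=0xa:4|rd=8:4|imm=31:8 ⇒ 0xa81f ⇒ little 1f a8

1fa8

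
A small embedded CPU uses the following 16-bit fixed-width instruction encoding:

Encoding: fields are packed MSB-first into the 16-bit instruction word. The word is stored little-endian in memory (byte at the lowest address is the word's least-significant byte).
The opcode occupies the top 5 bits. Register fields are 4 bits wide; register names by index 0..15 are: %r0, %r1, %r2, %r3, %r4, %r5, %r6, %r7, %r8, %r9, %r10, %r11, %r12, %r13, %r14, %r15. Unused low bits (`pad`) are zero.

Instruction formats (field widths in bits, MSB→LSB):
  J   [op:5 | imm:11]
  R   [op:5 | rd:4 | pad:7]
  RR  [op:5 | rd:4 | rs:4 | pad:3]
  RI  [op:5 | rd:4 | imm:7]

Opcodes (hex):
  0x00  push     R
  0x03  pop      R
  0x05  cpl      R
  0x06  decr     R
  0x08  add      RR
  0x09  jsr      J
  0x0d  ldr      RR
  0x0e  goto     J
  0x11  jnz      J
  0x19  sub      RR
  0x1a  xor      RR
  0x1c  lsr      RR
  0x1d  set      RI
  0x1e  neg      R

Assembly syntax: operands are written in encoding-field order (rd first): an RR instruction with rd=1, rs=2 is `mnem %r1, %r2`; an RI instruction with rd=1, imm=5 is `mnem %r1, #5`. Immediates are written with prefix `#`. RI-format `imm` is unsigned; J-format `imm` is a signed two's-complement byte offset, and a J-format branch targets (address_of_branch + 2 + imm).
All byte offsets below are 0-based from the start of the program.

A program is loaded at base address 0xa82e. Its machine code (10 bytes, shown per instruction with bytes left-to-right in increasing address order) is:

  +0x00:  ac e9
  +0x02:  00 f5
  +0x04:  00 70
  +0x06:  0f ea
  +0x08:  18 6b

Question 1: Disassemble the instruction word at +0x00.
[00] ac e9 → 0xe9ac
  opcode bits[15:11]=0x1d: set/RI
  [10:7] rd=3 = %r3
  [6:0] imm=44 = #44

set %r3, #44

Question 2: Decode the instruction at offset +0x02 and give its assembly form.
neg %r10

off 0x02: read 00 f5 as little → 0xf500
  opcode bits[15:11]=0x1e: neg/R
  [10:7] rd=10 = %r10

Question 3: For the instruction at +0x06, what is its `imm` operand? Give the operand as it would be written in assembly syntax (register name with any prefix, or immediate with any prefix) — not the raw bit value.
#15

+0x06: 0f ea ⇒ word 0xea0f (little)
  op=0xea0f>>11=0x1d ⇒ set (RI)
  rd@[10:7]=0x4 ⇒ %r4
  imm@[6:0]=0xf ⇒ #15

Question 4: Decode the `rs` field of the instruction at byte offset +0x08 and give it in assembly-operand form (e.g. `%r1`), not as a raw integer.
%r3

@+08  little-endian(18 6b) = 0x6b18
  op=0x6b18>>11=0xd ⇒ ldr (RR)
  rd@[10:7]=0x6 ⇒ %r6
  rs@[6:3]=0x3 ⇒ %r3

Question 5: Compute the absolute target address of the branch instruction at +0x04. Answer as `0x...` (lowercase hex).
+0x04: 00 70 ⇒ word 0x7000 (little)
  opcode bits[15:11]=0xe: goto/J
  imm@[10:0]=0x0 ⇒ #0
  target = base 0xa82e + off 0x04 + 2 + imm 0 = 0xa834

0xa834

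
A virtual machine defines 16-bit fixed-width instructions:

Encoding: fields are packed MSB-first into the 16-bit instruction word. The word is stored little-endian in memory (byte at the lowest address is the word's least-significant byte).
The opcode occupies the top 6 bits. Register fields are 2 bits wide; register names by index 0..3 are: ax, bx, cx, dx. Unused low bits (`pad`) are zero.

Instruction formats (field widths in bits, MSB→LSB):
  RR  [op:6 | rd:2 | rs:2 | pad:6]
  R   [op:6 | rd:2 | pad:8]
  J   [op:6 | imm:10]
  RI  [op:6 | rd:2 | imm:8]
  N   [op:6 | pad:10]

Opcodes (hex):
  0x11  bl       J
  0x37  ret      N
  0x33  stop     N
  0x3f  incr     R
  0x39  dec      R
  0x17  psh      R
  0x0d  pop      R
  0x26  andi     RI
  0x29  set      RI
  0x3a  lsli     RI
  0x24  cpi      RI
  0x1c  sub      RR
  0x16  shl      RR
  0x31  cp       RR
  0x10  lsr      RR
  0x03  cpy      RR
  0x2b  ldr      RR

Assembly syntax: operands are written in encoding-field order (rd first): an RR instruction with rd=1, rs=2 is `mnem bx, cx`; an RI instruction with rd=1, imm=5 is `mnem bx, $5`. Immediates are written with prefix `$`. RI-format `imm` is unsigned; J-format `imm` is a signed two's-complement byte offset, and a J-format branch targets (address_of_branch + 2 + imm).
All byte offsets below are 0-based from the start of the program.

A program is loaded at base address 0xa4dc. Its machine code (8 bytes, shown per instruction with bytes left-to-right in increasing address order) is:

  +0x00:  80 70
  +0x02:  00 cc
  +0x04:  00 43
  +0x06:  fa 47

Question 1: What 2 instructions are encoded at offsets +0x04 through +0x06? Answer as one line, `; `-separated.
+0x04: 00 43 ⇒ word 0x4300 (little)
  op=0x4300>>10=0x10 ⇒ lsr (RR)
  rd@[9:8]=0x3 ⇒ dx
  rs@[7:6]=0x0 ⇒ ax
+0x06: fa 47 ⇒ word 0x47fa (little)
  op=0x47fa>>10=0x11 ⇒ bl (J)
  imm@[9:0]=0x3fa (s10→-6) ⇒ $-6

lsr dx, ax; bl $-6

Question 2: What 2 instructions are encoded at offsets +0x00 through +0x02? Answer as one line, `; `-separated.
sub ax, cx; stop

+0x00: 80 70 ⇒ word 0x7080 (little)
  top 6b → 0x1c → sub [RR]
  rd@[9:8]=0x0 ⇒ ax
  rs@[7:6]=0x2 ⇒ cx
+0x02: 00 cc ⇒ word 0xcc00 (little)
  top 6b → 0x33 → stop [N]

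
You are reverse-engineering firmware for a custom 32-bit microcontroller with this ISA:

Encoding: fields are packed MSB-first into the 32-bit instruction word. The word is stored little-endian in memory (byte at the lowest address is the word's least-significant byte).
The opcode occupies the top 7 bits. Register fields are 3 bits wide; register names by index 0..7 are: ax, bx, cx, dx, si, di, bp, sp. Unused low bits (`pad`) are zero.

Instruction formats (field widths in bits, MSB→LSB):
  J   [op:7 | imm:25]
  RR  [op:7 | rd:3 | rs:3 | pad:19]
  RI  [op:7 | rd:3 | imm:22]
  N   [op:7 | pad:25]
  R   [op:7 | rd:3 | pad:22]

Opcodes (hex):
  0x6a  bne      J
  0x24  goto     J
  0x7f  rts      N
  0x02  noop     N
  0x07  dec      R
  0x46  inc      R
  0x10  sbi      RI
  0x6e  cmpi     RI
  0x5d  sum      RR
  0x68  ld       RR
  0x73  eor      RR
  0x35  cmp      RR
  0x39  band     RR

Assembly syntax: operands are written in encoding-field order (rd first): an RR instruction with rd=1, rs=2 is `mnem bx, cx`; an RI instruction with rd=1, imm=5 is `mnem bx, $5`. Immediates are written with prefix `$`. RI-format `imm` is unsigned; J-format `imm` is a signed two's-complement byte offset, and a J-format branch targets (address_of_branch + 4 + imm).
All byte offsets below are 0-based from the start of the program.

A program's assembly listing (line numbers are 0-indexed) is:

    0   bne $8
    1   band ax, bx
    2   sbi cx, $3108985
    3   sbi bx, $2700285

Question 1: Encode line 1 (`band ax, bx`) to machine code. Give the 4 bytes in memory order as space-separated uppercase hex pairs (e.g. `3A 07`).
00 00 08 72

line 1 (band): pack op=0x39:7|rd=0:3|rs=1:3|pad=0:19 = 0x72080000; little→ 00 00 08 72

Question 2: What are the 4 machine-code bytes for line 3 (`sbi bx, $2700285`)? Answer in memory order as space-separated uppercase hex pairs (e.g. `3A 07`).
L3: sbi op=0x10:7|rd=1:3|imm=2700285:22 ⇒ 0x206933fd ⇒ little fd 33 69 20

FD 33 69 20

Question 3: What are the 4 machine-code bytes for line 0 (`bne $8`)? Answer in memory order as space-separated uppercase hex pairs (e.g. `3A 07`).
08 00 00 D4

0. bne fields op=0x6a:7|imm=8:25 → word d4000008h → 08 00 00 d4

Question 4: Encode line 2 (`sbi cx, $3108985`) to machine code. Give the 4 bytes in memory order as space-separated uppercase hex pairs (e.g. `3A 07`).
2. sbi fields op=0x10:7|rd=2:3|imm=3108985:22 → word 20af7079h → 79 70 af 20

79 70 AF 20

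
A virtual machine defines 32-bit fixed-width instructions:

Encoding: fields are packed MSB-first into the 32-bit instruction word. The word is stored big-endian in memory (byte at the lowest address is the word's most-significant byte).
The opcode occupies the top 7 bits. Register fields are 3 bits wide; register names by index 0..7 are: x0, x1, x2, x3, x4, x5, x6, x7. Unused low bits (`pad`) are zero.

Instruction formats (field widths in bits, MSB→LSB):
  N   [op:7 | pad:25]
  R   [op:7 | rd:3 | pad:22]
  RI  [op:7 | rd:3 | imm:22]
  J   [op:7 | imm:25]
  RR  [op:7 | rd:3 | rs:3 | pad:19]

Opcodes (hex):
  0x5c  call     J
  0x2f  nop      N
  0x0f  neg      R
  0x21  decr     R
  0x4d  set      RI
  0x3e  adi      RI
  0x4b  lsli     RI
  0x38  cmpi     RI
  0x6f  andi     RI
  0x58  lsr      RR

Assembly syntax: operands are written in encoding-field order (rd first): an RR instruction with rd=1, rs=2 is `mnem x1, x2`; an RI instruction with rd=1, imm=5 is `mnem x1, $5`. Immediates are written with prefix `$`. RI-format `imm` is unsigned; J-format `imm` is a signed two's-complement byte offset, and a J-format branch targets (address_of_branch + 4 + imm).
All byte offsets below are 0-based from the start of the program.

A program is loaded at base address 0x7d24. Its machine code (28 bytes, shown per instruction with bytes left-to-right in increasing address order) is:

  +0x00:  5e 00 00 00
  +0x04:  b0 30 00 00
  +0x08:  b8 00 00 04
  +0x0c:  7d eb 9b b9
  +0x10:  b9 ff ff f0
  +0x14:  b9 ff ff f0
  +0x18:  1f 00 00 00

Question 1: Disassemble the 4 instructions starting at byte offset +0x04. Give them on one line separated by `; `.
lsr x0, x6; call $4; adi x7, $2857913; call $-16

[04] b0 30 00 00 → 0xb0300000
  op=0xb0300000>>25=0x58 ⇒ lsr (RR)
  rd: (w>>22)&0x7=0x0 → x0
  rs: (w>>19)&0x7=0x6 → x6
[08] b8 00 00 04 → 0xb8000004
  op=0xb8000004>>25=0x5c ⇒ call (J)
  imm: (w>>0)&0x1ffffff=0x4 → $4
[0c] 7d eb 9b b9 → 0x7deb9bb9
  op=0x7deb9bb9>>25=0x3e ⇒ adi (RI)
  rd: (w>>22)&0x7=0x7 → x7
  imm: (w>>0)&0x3fffff=0x2b9bb9 → $2857913
[10] b9 ff ff f0 → 0xb9fffff0
  op=0xb9fffff0>>25=0x5c ⇒ call (J)
  imm: (w>>0)&0x1ffffff=0x1fffff0 (s25→-16) → $-16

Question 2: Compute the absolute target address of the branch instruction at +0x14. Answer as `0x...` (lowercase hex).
+0x14: b9 ff ff f0 ⇒ word 0xb9fffff0 (big)
  op=0xb9fffff0>>25=0x5c ⇒ call (J)
  [24:0] imm=33554416 (s25→-16) = $-16
  target = base 0x7d24 + off 0x14 + 4 + imm -16 = 0x7d2c

0x7d2c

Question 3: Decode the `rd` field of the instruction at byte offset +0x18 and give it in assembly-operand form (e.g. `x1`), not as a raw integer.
x4

off 0x18: read 1f 00 00 00 as big → 0x1f000000
  opcode bits[31:25]=0xf: neg/R
  rd: (w>>22)&0x7=0x4 → x4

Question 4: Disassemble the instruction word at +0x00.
nop

off 0x00: read 5e 00 00 00 as big → 0x5e000000
  op=0x5e000000>>25=0x2f ⇒ nop (N)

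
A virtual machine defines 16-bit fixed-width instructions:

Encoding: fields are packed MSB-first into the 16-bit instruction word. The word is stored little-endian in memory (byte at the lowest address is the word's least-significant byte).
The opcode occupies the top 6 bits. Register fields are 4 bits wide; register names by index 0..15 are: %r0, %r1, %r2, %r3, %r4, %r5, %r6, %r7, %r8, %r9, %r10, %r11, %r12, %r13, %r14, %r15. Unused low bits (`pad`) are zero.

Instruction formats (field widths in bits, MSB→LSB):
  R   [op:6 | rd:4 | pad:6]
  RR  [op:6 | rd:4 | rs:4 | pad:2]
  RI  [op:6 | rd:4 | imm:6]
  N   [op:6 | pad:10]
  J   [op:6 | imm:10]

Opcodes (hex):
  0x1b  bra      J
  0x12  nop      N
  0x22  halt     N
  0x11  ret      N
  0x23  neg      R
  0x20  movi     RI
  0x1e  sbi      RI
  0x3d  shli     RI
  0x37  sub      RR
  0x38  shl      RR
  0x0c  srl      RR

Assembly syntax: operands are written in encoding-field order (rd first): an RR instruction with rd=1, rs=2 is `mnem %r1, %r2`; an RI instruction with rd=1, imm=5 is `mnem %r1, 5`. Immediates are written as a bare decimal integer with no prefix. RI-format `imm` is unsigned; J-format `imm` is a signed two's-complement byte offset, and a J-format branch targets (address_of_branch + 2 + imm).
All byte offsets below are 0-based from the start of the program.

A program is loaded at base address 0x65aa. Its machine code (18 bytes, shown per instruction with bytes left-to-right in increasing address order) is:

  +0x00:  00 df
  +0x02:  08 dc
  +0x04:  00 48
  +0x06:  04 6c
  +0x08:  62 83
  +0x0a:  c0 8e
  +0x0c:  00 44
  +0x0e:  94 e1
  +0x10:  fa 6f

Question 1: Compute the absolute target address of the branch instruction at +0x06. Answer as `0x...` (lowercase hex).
off 0x06: read 04 6c as little → 0x6c04
  opcode bits[15:10]=0x1b: bra/J
  [9:0] imm=4 = 4
  target = base 0x65aa + off 0x06 + 2 + imm 4 = 0x65b6

0x65b6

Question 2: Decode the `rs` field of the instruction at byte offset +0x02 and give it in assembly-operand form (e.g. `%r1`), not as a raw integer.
%r2

[02] 08 dc → 0xdc08
  opcode bits[15:10]=0x37: sub/RR
  [9:6] rd=0 = %r0
  [5:2] rs=2 = %r2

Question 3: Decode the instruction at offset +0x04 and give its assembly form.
nop

[04] 00 48 → 0x4800
  top 6b → 0x12 → nop [N]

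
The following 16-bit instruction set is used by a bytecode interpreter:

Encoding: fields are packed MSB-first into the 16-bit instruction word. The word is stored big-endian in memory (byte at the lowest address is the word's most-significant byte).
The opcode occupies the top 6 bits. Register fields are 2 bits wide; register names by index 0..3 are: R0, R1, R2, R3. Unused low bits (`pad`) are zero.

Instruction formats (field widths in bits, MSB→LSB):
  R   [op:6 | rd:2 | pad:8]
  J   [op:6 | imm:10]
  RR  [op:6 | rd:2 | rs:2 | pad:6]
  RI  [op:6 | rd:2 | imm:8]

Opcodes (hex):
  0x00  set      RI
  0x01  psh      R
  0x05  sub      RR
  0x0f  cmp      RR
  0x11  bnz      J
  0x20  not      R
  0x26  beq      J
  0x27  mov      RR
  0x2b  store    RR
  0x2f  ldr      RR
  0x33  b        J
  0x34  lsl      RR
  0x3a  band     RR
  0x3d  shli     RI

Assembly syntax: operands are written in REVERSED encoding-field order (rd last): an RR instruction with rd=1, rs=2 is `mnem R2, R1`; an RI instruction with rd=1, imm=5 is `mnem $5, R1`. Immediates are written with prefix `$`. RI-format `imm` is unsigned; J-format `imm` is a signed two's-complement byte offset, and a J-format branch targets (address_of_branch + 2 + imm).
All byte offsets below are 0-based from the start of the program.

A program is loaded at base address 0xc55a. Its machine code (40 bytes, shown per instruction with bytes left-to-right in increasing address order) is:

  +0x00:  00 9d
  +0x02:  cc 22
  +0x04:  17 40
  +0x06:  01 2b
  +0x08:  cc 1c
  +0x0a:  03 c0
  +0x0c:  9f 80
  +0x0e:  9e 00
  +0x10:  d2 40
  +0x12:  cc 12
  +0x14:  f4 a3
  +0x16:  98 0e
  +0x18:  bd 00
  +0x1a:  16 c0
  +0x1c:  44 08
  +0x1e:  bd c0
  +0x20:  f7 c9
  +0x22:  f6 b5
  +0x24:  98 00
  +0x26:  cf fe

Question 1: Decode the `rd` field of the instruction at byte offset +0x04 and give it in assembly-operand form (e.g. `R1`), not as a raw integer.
@+04  big-endian(17 40) = 0x1740
  op=0x1740>>10=0x5 ⇒ sub (RR)
  [9:8] rd=3 = R3
  [7:6] rs=1 = R1

R3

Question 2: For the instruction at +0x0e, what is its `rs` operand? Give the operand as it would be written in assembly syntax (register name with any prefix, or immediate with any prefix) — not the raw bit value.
+0x0e: 9e 00 ⇒ word 0x9e00 (big)
  opcode bits[15:10]=0x27: mov/RR
  rd@[9:8]=0x2 ⇒ R2
  rs@[7:6]=0x0 ⇒ R0

R0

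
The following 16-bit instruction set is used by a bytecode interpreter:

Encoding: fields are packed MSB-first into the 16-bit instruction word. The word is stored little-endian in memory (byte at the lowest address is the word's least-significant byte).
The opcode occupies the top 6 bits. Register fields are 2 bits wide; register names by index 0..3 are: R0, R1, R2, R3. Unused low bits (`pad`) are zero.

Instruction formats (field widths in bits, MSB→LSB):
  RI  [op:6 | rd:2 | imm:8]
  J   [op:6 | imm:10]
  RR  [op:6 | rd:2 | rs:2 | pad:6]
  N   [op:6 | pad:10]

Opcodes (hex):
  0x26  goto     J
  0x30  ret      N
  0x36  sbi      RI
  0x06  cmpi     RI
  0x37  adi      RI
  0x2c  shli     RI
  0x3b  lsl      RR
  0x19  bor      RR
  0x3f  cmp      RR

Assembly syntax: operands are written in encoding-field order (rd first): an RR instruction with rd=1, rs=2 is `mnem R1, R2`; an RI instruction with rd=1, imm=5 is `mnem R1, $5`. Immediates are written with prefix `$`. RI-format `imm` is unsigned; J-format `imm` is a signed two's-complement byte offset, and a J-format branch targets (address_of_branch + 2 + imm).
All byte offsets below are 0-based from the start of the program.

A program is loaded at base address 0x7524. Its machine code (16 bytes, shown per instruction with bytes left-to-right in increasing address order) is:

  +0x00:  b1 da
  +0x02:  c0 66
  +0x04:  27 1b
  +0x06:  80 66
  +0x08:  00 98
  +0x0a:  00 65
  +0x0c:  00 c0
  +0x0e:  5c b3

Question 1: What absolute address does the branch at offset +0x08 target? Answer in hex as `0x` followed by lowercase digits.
off 0x08: read 00 98 as little → 0x9800
  top 6b → 0x26 → goto [J]
  imm@[9:0]=0x0 ⇒ $0
  target = base 0x7524 + off 0x08 + 2 + imm 0 = 0x752e

0x752e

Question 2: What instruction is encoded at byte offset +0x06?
[06] 80 66 → 0x6680
  opcode bits[15:10]=0x19: bor/RR
  rd: (w>>8)&0x3=0x2 → R2
  rs: (w>>6)&0x3=0x2 → R2

bor R2, R2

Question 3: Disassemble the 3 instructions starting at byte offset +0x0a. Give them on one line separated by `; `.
@+0a  little-endian(00 65) = 0x6500
  opcode bits[15:10]=0x19: bor/RR
  rd@[9:8]=0x1 ⇒ R1
  rs@[7:6]=0x0 ⇒ R0
@+0c  little-endian(00 c0) = 0xc000
  opcode bits[15:10]=0x30: ret/N
@+0e  little-endian(5c b3) = 0xb35c
  opcode bits[15:10]=0x2c: shli/RI
  rd@[9:8]=0x3 ⇒ R3
  imm@[7:0]=0x5c ⇒ $92

bor R1, R0; ret; shli R3, $92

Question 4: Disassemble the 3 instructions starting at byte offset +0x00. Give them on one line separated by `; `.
sbi R2, $177; bor R2, R3; cmpi R3, $39

off 0x00: read b1 da as little → 0xdab1
  top 6b → 0x36 → sbi [RI]
  rd@[9:8]=0x2 ⇒ R2
  imm@[7:0]=0xb1 ⇒ $177
off 0x02: read c0 66 as little → 0x66c0
  top 6b → 0x19 → bor [RR]
  rd@[9:8]=0x2 ⇒ R2
  rs@[7:6]=0x3 ⇒ R3
off 0x04: read 27 1b as little → 0x1b27
  top 6b → 0x6 → cmpi [RI]
  rd@[9:8]=0x3 ⇒ R3
  imm@[7:0]=0x27 ⇒ $39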